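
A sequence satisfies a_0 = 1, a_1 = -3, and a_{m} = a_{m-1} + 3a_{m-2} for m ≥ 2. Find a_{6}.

-63

The ordinary generating function has denominator 1 - q - 3q^2.
Iterating the recurrence: a_0,…,a_{6} = 1, -3, 0, -9, -9, -36, -63.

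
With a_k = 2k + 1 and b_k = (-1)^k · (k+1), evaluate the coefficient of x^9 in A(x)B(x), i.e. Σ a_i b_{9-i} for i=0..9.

5

The convolution is the t^9 coefficient of A(t)B(t).
Σ = 1·(-10) + 3·9 + 5·(-8) + 7·7 + 9·(-6) + 11·5 + 13·(-4) + 15·3 + 17·(-2) + 19·1 = 5.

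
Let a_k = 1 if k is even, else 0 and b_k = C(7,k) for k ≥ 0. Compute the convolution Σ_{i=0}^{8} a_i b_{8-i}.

64

The convolution is the x^8 coefficient of A(x)B(x).
Σ = 1·0 + 0·1 + 1·7 + 0·21 + 1·35 + 0·35 + 1·21 + 0·7 + 1·1 = 64.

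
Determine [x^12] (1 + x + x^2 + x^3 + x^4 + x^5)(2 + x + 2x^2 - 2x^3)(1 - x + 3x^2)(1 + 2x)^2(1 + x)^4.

(1 + x + x^2 + x^3 + x^4 + x^5) has coefficients 1,1,1,1,1,1 for degrees 0…5.
(2 + x + 2x^2 - 2x^3) has coefficients 2,1,2,-2,0,0,0,0,0,0,0,0,0 for degrees 0…12.
Multiplying by (1 - x + 3x^2) gives running coefficients 2,-1,7,-1,8,-6,0,0,0,0,0,0,0 for degrees 0…12.
Multiplying by (1 + 2x)^2 gives running coefficients 2,7,11,23,32,22,8,-24,0,0,0,0,0 for degrees 0…12.
Finally multiplying by (1 + x)^4, the product of all factors after the first has coefficients 2,15,51,117,220,339,391,291,72,-90,-88,-24,0 for degrees 0…12.
[x^12] = 1·0 + 1·(-24) + 1·(-88) + 1·(-90) + 1·72 + 1·291 = 161.

161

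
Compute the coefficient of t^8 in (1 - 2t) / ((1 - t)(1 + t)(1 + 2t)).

Partial fractions give a closed form: a_n = (-1/6)·1^n + (-3/2)·(-1)^n + (8/3)·(-2)^n.
At n = 8: a_8 = 681.

681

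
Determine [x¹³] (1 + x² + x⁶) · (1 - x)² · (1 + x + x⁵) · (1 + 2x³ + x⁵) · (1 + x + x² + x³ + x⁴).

-2

(1 + x² + x⁶) has coefficients 1,0,1,0,0,0,1 for degrees 0…6.
(1 - x)² has coefficients 1,-2,1,0,0,0,0,0,0,0,0,0,0,0 for degrees 0…13.
Multiplying by (1 + x + x⁵) gives running coefficients 1,-1,-1,1,0,1,-2,1,0,0,0,0,0,0 for degrees 0…13.
Multiplying by (1 + 2x³ + x⁵) gives running coefficients 1,-1,-1,3,-2,0,-1,0,3,-4,3,-2,1,0 for degrees 0…13.
Finally multiplying by (1 + x + x² + x³ + x⁴), the product of all factors after the first has coefficients 1,0,-1,2,0,-1,-1,0,0,-2,1,0,1,-2 for degrees 0…13.
[x¹³] = 1·(-2) + 1·0 + 1·0 = -2.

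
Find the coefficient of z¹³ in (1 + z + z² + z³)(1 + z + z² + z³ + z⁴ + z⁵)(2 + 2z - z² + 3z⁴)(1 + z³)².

(1 + z + z² + z³) has coefficients 1,1,1,1 for degrees 0…3.
(1 + z + z² + z³ + z⁴ + z⁵) has coefficients 1,1,1,1,1,1,0,0,0,0,0,0,0,0 for degrees 0…13.
Multiplying by (2 + 2z - z² + 3z⁴) gives running coefficients 2,4,3,3,6,6,4,2,3,3,0,0,0,0 for degrees 0…13.
Finally multiplying by (1 + z³)², the product of all factors after the first has coefficients 2,4,3,7,14,12,12,18,18,14,10,12,10,2 for degrees 0…13.
[z¹³] = 1·2 + 1·10 + 1·12 + 1·10 = 34.

34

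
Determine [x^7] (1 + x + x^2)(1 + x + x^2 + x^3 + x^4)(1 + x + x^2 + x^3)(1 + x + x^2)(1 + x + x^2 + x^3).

114

(1 + x + x^2) has coefficients 1,1,1 for degrees 0…2.
(1 + x + x^2 + x^3 + x^4) has coefficients 1,1,1,1,1,0,0,0 for degrees 0…7.
Multiplying by (1 + x + x^2 + x^3) gives running coefficients 1,2,3,4,4,3,2,1 for degrees 0…7.
Multiplying by (1 + x + x^2) gives running coefficients 1,3,6,9,11,11,9,6 for degrees 0…7.
Finally multiplying by (1 + x + x^2 + x^3), the product of all factors after the first has coefficients 1,4,10,19,29,37,40,37 for degrees 0…7.
[x^7] = 1·37 + 1·40 + 1·37 = 114.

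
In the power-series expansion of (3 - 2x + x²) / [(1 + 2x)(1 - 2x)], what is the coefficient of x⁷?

The denominator gives the recurrence a_n = 4a_(n−2) for n ≥ 3; the numerator fixes a_0 = 3, a_1 = -2, a_2 = 13.
Iterating: 3, -2, 13, -8, 52, -32, 208, -128, so a_7 = -128.

-128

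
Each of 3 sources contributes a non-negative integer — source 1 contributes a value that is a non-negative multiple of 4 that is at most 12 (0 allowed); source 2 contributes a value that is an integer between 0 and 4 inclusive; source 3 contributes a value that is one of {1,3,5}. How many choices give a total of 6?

The generating function for the choices is (1 + t⁴ + t⁸ + t¹²)·(1 + t + t² + t³ + t⁴)·(t + t³ + t⁵); the count is [t⁶].
(1 + t⁴ + t⁸ + t¹²) has coefficients 1,0,0,0,1,0,0 for degrees 0…6.
(1 + t + t² + t³ + t⁴) has coefficients 1,1,1,1,1,0,0 for degrees 0…6.
Finally multiplying by (t + t³ + t⁵), the product of all factors after the first has coefficients 0,1,1,2,2,3,2 for degrees 0…6.
[t⁶] = 1·2 + 1·1 = 3.

3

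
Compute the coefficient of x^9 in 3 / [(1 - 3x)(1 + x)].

44286

Partial fractions give a closed form: a_n = (9/4)·3^n + (3/4)·(-1)^n.
At n = 9: a_9 = 44286.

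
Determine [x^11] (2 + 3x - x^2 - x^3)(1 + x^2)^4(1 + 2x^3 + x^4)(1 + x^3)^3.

(2 + 3x - x^2 - x^3) has coefficients 2,3,-1,-1 for degrees 0…3.
(1 + x^2)^4 has coefficients 1,0,4,0,6,0,4,0,1,0,0,0 for degrees 0…11.
Multiplying by (1 + 2x^3 + x^4) gives running coefficients 1,0,4,2,7,8,8,12,7,8,4,2 for degrees 0…11.
Finally multiplying by (1 + x^3)^3, the product of all factors after the first has coefficients 1,0,4,5,7,20,17,33,43,39,61,51 for degrees 0…11.
[x^11] = 2·51 + 3·61 − 1·39 − 1·43 = 203.

203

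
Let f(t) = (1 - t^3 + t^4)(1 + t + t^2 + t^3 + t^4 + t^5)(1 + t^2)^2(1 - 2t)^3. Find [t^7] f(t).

(1 - t^3 + t^4) has coefficients 1,0,0,-1,1 for degrees 0…4.
(1 + t + t^2 + t^3 + t^4 + t^5) has coefficients 1,1,1,1,1,1,0,0 for degrees 0…7.
Multiplying by (1 + t^2)^2 gives running coefficients 1,1,3,3,4,4,3,3 for degrees 0…7.
Finally multiplying by (1 - 2t)^3, the product of all factors after the first has coefficients 1,-5,9,-11,14,-8,3,1 for degrees 0…7.
[t^7] = 1·1 − 1·14 + 1·(-11) = -24.

-24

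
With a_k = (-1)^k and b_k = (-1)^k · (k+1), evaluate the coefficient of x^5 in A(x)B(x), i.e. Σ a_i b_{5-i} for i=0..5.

Write out a_i and b_{5-i} for i = 0,…,5 and sum the products.
Σ = 1·(-6) − 1·5 + 1·(-4) − 1·3 + 1·(-2) − 1·1 = -21.

-21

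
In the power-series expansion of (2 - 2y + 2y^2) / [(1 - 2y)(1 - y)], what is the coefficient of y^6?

190

The denominator gives the recurrence a_n = 3a_(n−1) − 2a_(n−2) for n ≥ 3; the numerator fixes a_0 = 2, a_1 = 4, a_2 = 10.
Iterating: 2, 4, 10, 22, 46, 94, 190, so a_6 = 190.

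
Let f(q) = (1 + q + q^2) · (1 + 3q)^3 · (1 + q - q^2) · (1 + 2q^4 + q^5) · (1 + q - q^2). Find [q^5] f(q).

(1 + q + q^2) has coefficients 1,1,1 for degrees 0…2.
(1 + 3q)^3 has coefficients 1,9,27,27,0,0 for degrees 0…5.
Multiplying by (1 + q - q^2) gives running coefficients 1,10,35,45,0,-27 for degrees 0…5.
Multiplying by (1 + 2q^4 + q^5) gives running coefficients 1,10,35,45,2,-6 for degrees 0…5.
Finally multiplying by (1 + q - q^2), the product of all factors after the first has coefficients 1,11,44,70,12,-49 for degrees 0…5.
[q^5] = 1·(-49) + 1·12 + 1·70 = 33.

33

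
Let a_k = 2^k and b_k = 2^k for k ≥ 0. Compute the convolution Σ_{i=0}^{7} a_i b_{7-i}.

The convolution is the t^7 coefficient of A(t)B(t).
Σ = 1·128 + 2·64 + 4·32 + 8·16 + 16·8 + 32·4 + 64·2 + 128·1 = 1024.

1024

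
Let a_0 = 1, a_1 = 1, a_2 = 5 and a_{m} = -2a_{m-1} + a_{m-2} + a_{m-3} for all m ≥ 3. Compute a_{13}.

-31082

The ordinary generating function has denominator 1 + 2y - y^2 - y^3.
Iterating the recurrence: a_0,…,a_{13} = 1, 1, 5, -8, 22, -47, 108, -241, 543, -1219, 2740, -6156, 13833, -31082.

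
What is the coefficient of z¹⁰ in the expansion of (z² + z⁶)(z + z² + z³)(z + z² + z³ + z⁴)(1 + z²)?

(z² + z⁶) has coefficients 0,0,1,0,0,0,1 for degrees 0…6.
(z + z² + z³) has coefficients 0,1,1,1,0,0,0,0,0,0,0 for degrees 0…10.
Multiplying by (z + z² + z³ + z⁴) gives running coefficients 0,0,1,2,3,3,2,1,0,0,0 for degrees 0…10.
Finally multiplying by (1 + z²), the product of all factors after the first has coefficients 0,0,1,2,4,5,5,4,2,1,0 for degrees 0…10.
[z¹⁰] = 1·2 + 1·4 = 6.

6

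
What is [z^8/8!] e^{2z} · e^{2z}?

The EGF product rule gives c_8 = Σ_{k_1+k_2=8} C(8; k_1,k_2) · ∏ g_i(k_i), where e^{2z} gives (2)^k; e^{2z} gives (2)^k.
g_1(k) for k = 0…8: 1, 2, 4, 8, 16, 32, 64, 128, 256.
g_2(k) for k = 0…8: 1, 2, 4, 8, 16, 32, 64, 128, 256.
c_8 = Σ_k C(8,k)·g_1(k)·g_2(8−k) = 1·1·256 + 8·2·128 + 28·4·64 + 56·8·32 + 70·16·16 + 56·32·8 + 28·64·4 + 8·128·2 + 1·256·1 = 256 + 2048 + 7168 + 14336 + 17920 + 14336 + 7168 + 2048 + 256 = 65536.

65536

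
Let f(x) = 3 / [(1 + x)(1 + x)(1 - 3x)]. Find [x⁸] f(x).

The denominator gives the recurrence a_n = a_(n−1) + 5a_(n−2) + 3a_(n−3) for n ≥ 3; the numerator fixes a_0 = 3, a_1 = 3, a_2 = 18.
Iterating: 3, 3, 18, 42, 141, 405, 1236, 3684, 11079, so a_8 = 11079.

11079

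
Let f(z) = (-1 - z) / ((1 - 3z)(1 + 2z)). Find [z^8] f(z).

Partial fractions give a closed form: a_n = (-4/5)·3^n + (-1/5)·(-2)^n.
At n = 8: a_8 = -5300.

-5300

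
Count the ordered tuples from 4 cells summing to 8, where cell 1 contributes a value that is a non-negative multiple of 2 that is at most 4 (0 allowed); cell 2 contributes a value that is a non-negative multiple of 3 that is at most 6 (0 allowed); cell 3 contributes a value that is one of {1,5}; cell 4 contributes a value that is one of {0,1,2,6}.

The generating function for the choices is (1 + x^2 + x^4)·(1 + x^3 + x^6)·(x + x^5)·(1 + x + x^2 + x^6); the count is [x^8].
(1 + x^2 + x^4) has coefficients 1,0,1,0,1 for degrees 0…4.
(1 + x^3 + x^6) has coefficients 1,0,0,1,0,0,1,0,0 for degrees 0…8.
Multiplying by (x + x^5) gives running coefficients 0,1,0,0,1,1,0,1,1 for degrees 0…8.
Finally multiplying by (1 + x + x^2 + x^6), the product of all factors after the first has coefficients 0,1,1,1,1,2,2,3,2 for degrees 0…8.
[x^8] = 1·2 + 1·2 + 1·1 = 5.

5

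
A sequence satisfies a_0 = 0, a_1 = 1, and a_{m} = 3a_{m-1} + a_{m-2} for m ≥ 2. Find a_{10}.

42837

The ordinary generating function has denominator 1 - 3y - y^2.
Iterating the recurrence: a_0,…,a_{10} = 0, 1, 3, 10, 33, 109, 360, 1189, 3927, 12970, 42837.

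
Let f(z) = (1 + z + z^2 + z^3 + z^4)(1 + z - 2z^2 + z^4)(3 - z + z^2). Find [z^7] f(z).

4

(1 + z + z^2 + z^3 + z^4) has coefficients 1,1,1,1,1 for degrees 0…4.
(1 + z - 2z^2 + z^4) has coefficients 1,1,-2,0,1,0,0,0 for degrees 0…7.
Finally multiplying by (3 - z + z^2), the product of all factors after the first has coefficients 3,2,-6,3,1,-1,1,0 for degrees 0…7.
[z^7] = 1·0 + 1·1 + 1·(-1) + 1·1 + 1·3 = 4.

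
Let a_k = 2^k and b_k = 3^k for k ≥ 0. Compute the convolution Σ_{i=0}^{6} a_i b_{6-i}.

2059

The convolution is the t^6 coefficient of A(t)B(t).
Σ = 1·729 + 2·243 + 4·81 + 8·27 + 16·9 + 32·3 + 64·1 = 2059.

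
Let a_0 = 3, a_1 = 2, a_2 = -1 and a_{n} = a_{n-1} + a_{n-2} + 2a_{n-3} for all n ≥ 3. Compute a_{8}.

The ordinary generating function has denominator 1 - y - y^2 - 2y^3.
Iterating the recurrence: a_0,…,a_{8} = 3, 2, -1, 7, 10, 15, 39, 74, 143.

143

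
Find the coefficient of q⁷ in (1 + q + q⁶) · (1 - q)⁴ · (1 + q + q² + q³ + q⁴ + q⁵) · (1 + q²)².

1

(1 + q + q⁶) has coefficients 1,1,0,0,0,0,1 for degrees 0…6.
(1 - q)⁴ has coefficients 1,-4,6,-4,1,0,0,0 for degrees 0…7.
Multiplying by (1 + q + q² + q³ + q⁴ + q⁵) gives running coefficients 1,-3,3,-1,0,0,-1,3 for degrees 0…7.
Finally multiplying by (1 + q²)², the product of all factors after the first has coefficients 1,-3,5,-7,7,-5,2,2 for degrees 0…7.
[q⁷] = 1·2 + 1·2 + 1·(-3) = 1.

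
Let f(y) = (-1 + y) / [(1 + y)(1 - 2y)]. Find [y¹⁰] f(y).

-342

The denominator gives the recurrence a_n = a_(n−1) + 2a_(n−2) for n ≥ 2; the numerator fixes a_0 = -1, a_1 = 0.
Iterating: -1, 0, -2, -2, -6, -10, -22, -42, -86, -170, -342, so a_10 = -342.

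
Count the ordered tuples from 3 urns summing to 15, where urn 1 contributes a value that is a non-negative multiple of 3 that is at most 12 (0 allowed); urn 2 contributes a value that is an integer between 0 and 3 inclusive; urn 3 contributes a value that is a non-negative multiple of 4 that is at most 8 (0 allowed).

3

The generating function for the choices is (1 + t^3 + t^6 + t^9 + t^12)·(1 + t + t^2 + t^3)·(1 + t^4 + t^8); the count is [t^15].
(1 + t^3 + t^6 + t^9 + t^12) has coefficients 1,0,0,1,0,0,1,0,0,1,0,0,1 for degrees 0…12.
(1 + t + t^2 + t^3) has coefficients 1,1,1,1,0,0,0,0,0,0,0,0,0,0,0,0 for degrees 0…15.
Finally multiplying by (1 + t^4 + t^8), the product of all factors after the first has coefficients 1,1,1,1,1,1,1,1,1,1,1,1,0,0,0,0 for degrees 0…15.
[t^15] = 1·0 + 1·0 + 1·1 + 1·1 + 1·1 = 3.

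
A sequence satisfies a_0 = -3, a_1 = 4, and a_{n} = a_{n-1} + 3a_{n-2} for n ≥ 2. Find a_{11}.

The ordinary generating function has denominator 1 - z - 3z^2.
Iterating the recurrence: a_0,…,a_{11} = -3, 4, -5, 7, -8, 13, -11, 28, -5, 79, 64, 301.

301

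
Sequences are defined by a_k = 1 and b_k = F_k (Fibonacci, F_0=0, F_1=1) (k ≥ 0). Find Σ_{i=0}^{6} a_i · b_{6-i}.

20

Write out a_i and b_{6-i} for i = 0,…,6 and sum the products.
Σ = 1·8 + 1·5 + 1·3 + 1·2 + 1·1 + 1·1 + 1·0 = 20.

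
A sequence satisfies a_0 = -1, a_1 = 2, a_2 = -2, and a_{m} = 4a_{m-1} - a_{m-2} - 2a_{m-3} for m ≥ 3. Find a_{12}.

-913186

The ordinary generating function has denominator 1 - 4x + x^2 + 2x^3.
Iterating the recurrence: a_0,…,a_{12} = -1, 2, -2, -8, -34, -124, -446, -1592, -5674, -20212, -71990, -256400, -913186.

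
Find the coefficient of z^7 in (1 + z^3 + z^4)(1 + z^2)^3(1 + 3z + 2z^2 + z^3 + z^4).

(1 + z^3 + z^4) has coefficients 1,0,0,1,1 for degrees 0…4.
(1 + z^2)^3 has coefficients 1,0,3,0,3,0,1,0 for degrees 0…7.
Finally multiplying by (1 + 3z + 2z^2 + z^3 + z^4), the product of all factors after the first has coefficients 1,3,5,10,10,12,10,6 for degrees 0…7.
[z^7] = 1·6 + 1·10 + 1·10 = 26.

26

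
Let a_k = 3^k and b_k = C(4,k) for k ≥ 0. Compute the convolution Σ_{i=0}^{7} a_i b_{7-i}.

6912

Write out a_i and b_{7-i} for i = 0,…,7 and sum the products.
Σ = 1·0 + 3·0 + 9·0 + 27·1 + 81·4 + 243·6 + 729·4 + 2187·1 = 6912.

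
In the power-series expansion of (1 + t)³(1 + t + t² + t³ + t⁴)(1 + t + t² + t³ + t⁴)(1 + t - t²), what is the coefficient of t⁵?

(1 + t)³ has coefficients 1,3,3,1 for degrees 0…3.
(1 + t + t² + t³ + t⁴) has coefficients 1,1,1,1,1,0 for degrees 0…5.
Multiplying by (1 + t + t² + t³ + t⁴) gives running coefficients 1,2,3,4,5,4 for degrees 0…5.
Finally multiplying by (1 + t - t²), the product of all factors after the first has coefficients 1,3,4,5,6,5 for degrees 0…5.
[t⁵] = 1·5 + 3·6 + 3·5 + 1·4 = 42.

42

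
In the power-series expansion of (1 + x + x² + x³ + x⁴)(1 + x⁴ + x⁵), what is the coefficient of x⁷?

2

(1 + x + x² + x³ + x⁴) has coefficients 1,1,1,1,1 for degrees 0…4.
(1 + x⁴ + x⁵) has coefficients 1,0,0,0,1,1,0,0 for degrees 0…7.
[x⁷] = 1·0 + 1·0 + 1·1 + 1·1 + 1·0 = 2.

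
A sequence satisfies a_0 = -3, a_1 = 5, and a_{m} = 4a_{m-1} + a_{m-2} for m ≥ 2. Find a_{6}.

5545

The ordinary generating function has denominator 1 - 4z - z^2.
Iterating the recurrence: a_0,…,a_{6} = -3, 5, 17, 73, 309, 1309, 5545.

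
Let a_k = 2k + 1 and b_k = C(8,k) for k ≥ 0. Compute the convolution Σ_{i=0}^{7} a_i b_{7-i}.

The convolution is the x^7 coefficient of A(x)B(x).
Σ = 1·8 + 3·28 + 5·56 + 7·70 + 9·56 + 11·28 + 13·8 + 15·1 = 1793.

1793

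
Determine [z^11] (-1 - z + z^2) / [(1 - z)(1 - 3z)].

-324769

The denominator gives the recurrence a_n = 4a_(n−1) − 3a_(n−2) for n ≥ 3; the numerator fixes a_0 = -1, a_1 = -5, a_2 = -16.
Iterating: -1, -5, -16, -49, -148, -445, -1336, -4009, -12028, -36085, -108256, -324769, so a_11 = -324769.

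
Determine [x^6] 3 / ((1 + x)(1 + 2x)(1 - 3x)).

1137

Partial fractions give a closed form: a_n = (-3/4)·(-1)^n + (12/5)·(-2)^n + (27/20)·3^n.
At n = 6: a_6 = 1137.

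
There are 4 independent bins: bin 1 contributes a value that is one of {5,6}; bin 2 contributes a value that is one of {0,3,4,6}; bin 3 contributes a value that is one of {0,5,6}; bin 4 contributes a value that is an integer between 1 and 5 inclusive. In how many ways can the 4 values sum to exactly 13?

10

The generating function for the choices is (x^5 + x^6)·(1 + x^3 + x^4 + x^6)·(1 + x^5 + x^6)·(x + x^2 + x^3 + x^4 + x^5); the count is [x^13].
(x^5 + x^6) has coefficients 0,0,0,0,0,1,1 for degrees 0…6.
(1 + x^3 + x^4 + x^6) has coefficients 1,0,0,1,1,0,1,0,0,0,0,0,0,0 for degrees 0…13.
Multiplying by (1 + x^5 + x^6) gives running coefficients 1,0,0,1,1,1,2,0,1,2,1,1,1,0 for degrees 0…13.
Finally multiplying by (x + x^2 + x^3 + x^4 + x^5), the product of all factors after the first has coefficients 0,1,1,1,2,3,3,5,5,5,6,6,5,6 for degrees 0…13.
[x^13] = 1·5 + 1·5 = 10.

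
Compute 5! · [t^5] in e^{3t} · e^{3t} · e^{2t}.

32768

The EGF product rule gives c_5 = Σ_{k_1+k_2+k_3=5} C(5; k_1,k_2,k_3) · ∏ g_i(k_i), where e^{3t} gives (3)^k; e^{3t} gives (3)^k; e^{2t} gives (2)^k.
g_1(k) for k = 0…5: 1, 3, 9, 27, 81, 243.
g_2(k) for k = 0…5: 1, 3, 9, 27, 81, 243.
g_3(k) for k = 0…5: 1, 2, 4, 8, 16, 32.
First combine the last two factors: h(k) = Σ_j C(k,j)·g_2(j)·g_3(k−j) for k = 0…5: 1, 5, 25, 125, 625, 3125.
c_5 = Σ_k C(5,k)·g_1(k)·h(5−k) = 1·1·3125 + 5·3·625 + 10·9·125 + 10·27·25 + 5·81·5 + 1·243·1 = 3125 + 9375 + 11250 + 6750 + 2025 + 243 = 32768.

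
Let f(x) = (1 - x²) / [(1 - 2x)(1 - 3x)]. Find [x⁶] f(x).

1848

The denominator gives the recurrence a_n = 5a_(n−1) − 6a_(n−2) for n ≥ 3; the numerator fixes a_0 = 1, a_1 = 5, a_2 = 18.
Iterating: 1, 5, 18, 60, 192, 600, 1848, so a_6 = 1848.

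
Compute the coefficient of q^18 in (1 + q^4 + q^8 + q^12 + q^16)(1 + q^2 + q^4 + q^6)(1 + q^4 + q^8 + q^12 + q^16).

(1 + q^4 + q^8 + q^12 + q^16) has coefficients 1,0,0,0,1,0,0,0,1,0,0,0,1,0,0,0,1 for degrees 0…16.
(1 + q^2 + q^4 + q^6) has coefficients 1,0,1,0,1,0,1,0,0,0,0,0,0,0,0,0,0,0,0 for degrees 0…18.
Finally multiplying by (1 + q^4 + q^8 + q^12 + q^16), the product of all factors after the first has coefficients 1,0,1,0,2,0,2,0,2,0,2,0,2,0,2,0,2,0,2 for degrees 0…18.
[q^18] = 1·2 + 1·2 + 1·2 + 1·2 + 1·1 = 9.

9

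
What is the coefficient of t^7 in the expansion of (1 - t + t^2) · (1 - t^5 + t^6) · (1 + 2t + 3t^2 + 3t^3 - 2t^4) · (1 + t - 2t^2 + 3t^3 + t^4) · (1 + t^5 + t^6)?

-12

(1 - t + t^2) has coefficients 1,-1,1 for degrees 0…2.
(1 - t^5 + t^6) has coefficients 1,0,0,0,0,-1,1,0 for degrees 0…7.
Multiplying by (1 + 2t + 3t^2 + 3t^3 - 2t^4) gives running coefficients 1,2,3,3,-2,-1,-1,-1 for degrees 0…7.
Multiplying by (1 + t - 2t^2 + 3t^3 + t^4) gives running coefficients 1,3,3,5,2,2,14,-3 for degrees 0…7.
Finally multiplying by (1 + t^5 + t^6), the product of all factors after the first has coefficients 1,3,3,5,2,3,18,3 for degrees 0…7.
[t^7] = 1·3 − 1·18 + 1·3 = -12.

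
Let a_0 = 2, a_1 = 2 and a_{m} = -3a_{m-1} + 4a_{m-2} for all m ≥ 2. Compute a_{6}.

The ordinary generating function has denominator 1 + 3y - 4y^2.
Iterating the recurrence: a_0,…,a_{6} = 2, 2, 2, 2, 2, 2, 2.

2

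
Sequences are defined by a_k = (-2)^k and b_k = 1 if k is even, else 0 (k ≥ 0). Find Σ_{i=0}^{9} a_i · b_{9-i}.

-682

This is [x^9] in the product of the two ordinary generating functions.
Σ = 1·0 − 2·1 + 4·0 − 8·1 + 16·0 − 32·1 + 64·0 − 128·1 + 256·0 − 512·1 = -682.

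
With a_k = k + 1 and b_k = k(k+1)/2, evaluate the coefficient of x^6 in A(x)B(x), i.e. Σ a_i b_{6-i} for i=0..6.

126

Write out a_i and b_{6-i} for i = 0,…,6 and sum the products.
Σ = 1·21 + 2·15 + 3·10 + 4·6 + 5·3 + 6·1 + 7·0 = 126.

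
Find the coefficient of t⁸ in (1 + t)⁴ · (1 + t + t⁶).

6

(1 + t)⁴ has coefficients 1,4,6,4,1 for degrees 0…4.
(1 + t + t⁶) has coefficients 1,1,0,0,0,0,1,0,0 for degrees 0…8.
[t⁸] = 1·0 + 4·0 + 6·1 + 4·0 + 1·0 = 6.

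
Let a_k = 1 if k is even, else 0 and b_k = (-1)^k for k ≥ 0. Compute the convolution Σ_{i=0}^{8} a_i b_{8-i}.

This is [x^8] in the product of the two ordinary generating functions.
Σ = 1·1 + 0·(-1) + 1·1 + 0·(-1) + 1·1 + 0·(-1) + 1·1 + 0·(-1) + 1·1 = 5.

5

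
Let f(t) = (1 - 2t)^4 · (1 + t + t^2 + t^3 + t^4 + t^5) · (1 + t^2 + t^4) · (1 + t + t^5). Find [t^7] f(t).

(1 - 2t)^4 has coefficients 1,-8,24,-32,16 for degrees 0…4.
(1 + t + t^2 + t^3 + t^4 + t^5) has coefficients 1,1,1,1,1,1,0,0 for degrees 0…7.
Multiplying by (1 + t^2 + t^4) gives running coefficients 1,1,2,2,3,3,2,2 for degrees 0…7.
Finally multiplying by (1 + t + t^5), the product of all factors after the first has coefficients 1,2,3,4,5,7,6,6 for degrees 0…7.
[t^7] = 1·6 − 8·6 + 24·7 − 32·5 + 16·4 = 30.

30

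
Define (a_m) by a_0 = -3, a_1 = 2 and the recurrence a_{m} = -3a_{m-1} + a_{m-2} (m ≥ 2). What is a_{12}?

The ordinary generating function has denominator 1 + 3x - x^2.
Iterating the recurrence: a_0,…,a_{12} = -3, 2, -9, 29, -96, 317, -1047, 3458, -11421, 37721, -124584, 411473, -1359003.

-1359003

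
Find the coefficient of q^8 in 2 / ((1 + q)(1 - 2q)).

The denominator gives the recurrence a_n = a_(n−1) + 2a_(n−2) for n ≥ 2; the numerator fixes a_0 = 2, a_1 = 2.
Iterating: 2, 2, 6, 10, 22, 42, 86, 170, 342, so a_8 = 342.

342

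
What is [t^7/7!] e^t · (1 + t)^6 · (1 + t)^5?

5470158

The EGF product rule gives c_7 = Σ_{k_1+k_2+k_3=7} C(7; k_1,k_2,k_3) · ∏ g_i(k_i), where e^t gives (1)^k; (1+t)^6 gives the falling factorial (6)_k; (1+t)^5 gives the falling factorial (5)_k.
g_1(k) for k = 0…7: 1, 1, 1, 1, 1, 1, 1, 1.
g_2(k) for k = 0…7: 1, 6, 30, 120, 360, 720, 720, 0.
g_3(k) for k = 0…7: 1, 5, 20, 60, 120, 120, 0, 0.
First combine the last two factors: h(k) = Σ_j C(k,j)·g_2(j)·g_3(k−j) for k = 0…7: 1, 11, 110, 990, 7920, 55440, 332640, 1663200.
c_7 = Σ_k C(7,k)·g_1(k)·h(7−k) = 1·1·1663200 + 7·1·332640 + 21·1·55440 + 35·1·7920 + 35·1·990 + 21·1·110 + 7·1·11 + 1·1·1 = 1663200 + 2328480 + 1164240 + 277200 + 34650 + 2310 + 77 + 1 = 5470158.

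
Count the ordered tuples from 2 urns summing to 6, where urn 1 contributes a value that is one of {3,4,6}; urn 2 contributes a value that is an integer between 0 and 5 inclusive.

3

The generating function for the choices is (z³ + z⁴ + z⁶)·(1 + z + z² + z³ + z⁴ + z⁵); the count is [z⁶].
(z³ + z⁴ + z⁶) has coefficients 0,0,0,1,1,0,1 for degrees 0…6.
(1 + z + z² + z³ + z⁴ + z⁵) has coefficients 1,1,1,1,1,1,0 for degrees 0…6.
[z⁶] = 1·1 + 1·1 + 1·1 = 3.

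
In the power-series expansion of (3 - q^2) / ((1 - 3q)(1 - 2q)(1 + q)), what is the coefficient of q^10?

The denominator gives the recurrence a_n = 4a_(n−1) − a_(n−2) − 6a_(n−3) for n ≥ 3; the numerator fixes a_0 = 3, a_1 = 12, a_2 = 44.
Iterating: 3, 12, 44, 146, 468, 1462, 4504, 13746, 41708, 126062, 380064, so a_10 = 380064.

380064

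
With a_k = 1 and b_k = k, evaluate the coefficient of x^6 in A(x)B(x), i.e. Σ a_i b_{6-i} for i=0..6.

Write out a_i and b_{6-i} for i = 0,…,6 and sum the products.
Σ = 1·6 + 1·5 + 1·4 + 1·3 + 1·2 + 1·1 + 1·0 = 21.

21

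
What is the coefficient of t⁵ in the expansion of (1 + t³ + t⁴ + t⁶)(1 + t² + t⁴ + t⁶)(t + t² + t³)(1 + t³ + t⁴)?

(1 + t³ + t⁴ + t⁶) has coefficients 1,0,0,1,1,0 for degrees 0…5.
(1 + t² + t⁴ + t⁶) has coefficients 1,0,1,0,1,0 for degrees 0…5.
Multiplying by (t + t² + t³) gives running coefficients 0,1,1,2,1,2 for degrees 0…5.
Finally multiplying by (1 + t³ + t⁴), the product of all factors after the first has coefficients 0,1,1,2,2,4 for degrees 0…5.
[t⁵] = 1·4 + 1·1 + 1·1 = 6.

6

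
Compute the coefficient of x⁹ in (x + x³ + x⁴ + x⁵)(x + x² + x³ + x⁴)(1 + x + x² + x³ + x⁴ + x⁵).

14

(x + x³ + x⁴ + x⁵) has coefficients 0,1,0,1,1,1 for degrees 0…5.
(x + x² + x³ + x⁴) has coefficients 0,1,1,1,1,0,0,0,0,0 for degrees 0…9.
Finally multiplying by (1 + x + x² + x³ + x⁴ + x⁵), the product of all factors after the first has coefficients 0,1,2,3,4,4,4,3,2,1 for degrees 0…9.
[x⁹] = 1·2 + 1·4 + 1·4 + 1·4 = 14.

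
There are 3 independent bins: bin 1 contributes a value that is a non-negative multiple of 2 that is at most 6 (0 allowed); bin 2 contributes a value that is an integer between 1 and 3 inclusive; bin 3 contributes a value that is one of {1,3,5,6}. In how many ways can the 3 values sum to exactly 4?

The generating function for the choices is (1 + t^2 + t^4 + t^6)·(t + t^2 + t^3)·(t + t^3 + t^5 + t^6); the count is [t^4].
(1 + t^2 + t^4 + t^6) has coefficients 1,0,1,0,1 for degrees 0…4.
(t + t^2 + t^3) has coefficients 0,1,1,1,0 for degrees 0…4.
Finally multiplying by (t + t^3 + t^5 + t^6), the product of all factors after the first has coefficients 0,0,1,1,2 for degrees 0…4.
[t^4] = 1·2 + 1·1 + 1·0 = 3.

3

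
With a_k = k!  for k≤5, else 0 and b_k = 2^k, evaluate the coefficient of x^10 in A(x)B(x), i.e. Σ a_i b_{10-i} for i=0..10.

The convolution is the x^10 coefficient of A(x)B(x).
Σ = 1·1024 + 1·512 + 2·256 + 6·128 + 24·64 + 120·32 + 0·16 + 0·8 + 0·4 + 0·2 + 0·1 = 8192.

8192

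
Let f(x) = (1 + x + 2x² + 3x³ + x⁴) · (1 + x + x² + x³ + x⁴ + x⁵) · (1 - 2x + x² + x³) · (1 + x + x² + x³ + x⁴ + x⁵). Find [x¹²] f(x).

(1 + x + 2x² + 3x³ + x⁴) has coefficients 1,1,2,3,1 for degrees 0…4.
(1 + x + x² + x³ + x⁴ + x⁵) has coefficients 1,1,1,1,1,1,0,0,0,0,0,0,0 for degrees 0…12.
Multiplying by (1 - 2x + x² + x³) gives running coefficients 1,-1,0,1,1,1,0,2,1,0,0,0,0 for degrees 0…12.
Finally multiplying by (1 + x + x² + x³ + x⁴ + x⁵), the product of all factors after the first has coefficients 1,0,0,1,2,3,2,5,6,5,4,3,3 for degrees 0…12.
[x¹²] = 1·3 + 1·3 + 2·4 + 3·5 + 1·6 = 35.

35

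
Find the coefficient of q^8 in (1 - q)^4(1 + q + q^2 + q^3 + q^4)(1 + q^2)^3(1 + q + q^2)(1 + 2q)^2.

(1 - q)^4 has coefficients 1,-4,6,-4,1 for degrees 0…4.
(1 + q + q^2 + q^3 + q^4) has coefficients 1,1,1,1,1,0,0,0,0 for degrees 0…8.
Multiplying by (1 + q^2)^3 gives running coefficients 1,1,4,4,7,6,7,4,4 for degrees 0…8.
Multiplying by (1 + q + q^2) gives running coefficients 1,2,6,9,15,17,20,17,15 for degrees 0…8.
Finally multiplying by (1 + 2q)^2, the product of all factors after the first has coefficients 1,6,18,41,75,113,148,165,163 for degrees 0…8.
[q^8] = 1·163 − 4·165 + 6·148 − 4·113 + 1·75 = 14.

14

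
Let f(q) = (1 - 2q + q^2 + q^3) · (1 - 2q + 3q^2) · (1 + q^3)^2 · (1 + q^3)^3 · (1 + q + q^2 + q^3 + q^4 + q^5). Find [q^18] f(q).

43

(1 - 2q + q^2 + q^3) has coefficients 1,-2,1,1 for degrees 0…3.
(1 - 2q + 3q^2) has coefficients 1,-2,3,0,0,0,0,0,0,0,0,0,0,0,0,0,0,0,0 for degrees 0…18.
Multiplying by (1 + q^3)^2 gives running coefficients 1,-2,3,2,-4,6,1,-2,3,0,0,0,0,0,0,0,0,0,0 for degrees 0…18.
Multiplying by (1 + q^3)^3 gives running coefficients 1,-2,3,5,-10,15,10,-20,30,10,-20,30,5,-10,15,1,-2,3,0 for degrees 0…18.
Finally multiplying by (1 + q + q^2 + q^3 + q^4 + q^5), the product of all factors after the first has coefficients 1,-1,2,7,-3,12,21,3,30,35,25,40,35,45,30,21,39,12,7 for degrees 0…18.
[q^18] = 1·7 − 2·12 + 1·39 + 1·21 = 43.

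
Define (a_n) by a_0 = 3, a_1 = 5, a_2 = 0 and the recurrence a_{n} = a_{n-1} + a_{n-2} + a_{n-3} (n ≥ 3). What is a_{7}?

76

The ordinary generating function has denominator 1 - t - t^2 - t^3.
Iterating the recurrence: a_0,…,a_{7} = 3, 5, 0, 8, 13, 21, 42, 76.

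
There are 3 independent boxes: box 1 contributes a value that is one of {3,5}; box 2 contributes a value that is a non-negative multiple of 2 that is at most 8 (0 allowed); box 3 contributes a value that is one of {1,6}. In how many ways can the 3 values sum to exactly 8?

2

The generating function for the choices is (q^3 + q^5)·(1 + q^2 + q^4 + q^6 + q^8)·(q + q^6); the count is [q^8].
(q^3 + q^5) has coefficients 0,0,0,1,0,1 for degrees 0…5.
(1 + q^2 + q^4 + q^6 + q^8) has coefficients 1,0,1,0,1,0,1,0,1 for degrees 0…8.
Finally multiplying by (q + q^6), the product of all factors after the first has coefficients 0,1,0,1,0,1,1,1,1 for degrees 0…8.
[q^8] = 1·1 + 1·1 = 2.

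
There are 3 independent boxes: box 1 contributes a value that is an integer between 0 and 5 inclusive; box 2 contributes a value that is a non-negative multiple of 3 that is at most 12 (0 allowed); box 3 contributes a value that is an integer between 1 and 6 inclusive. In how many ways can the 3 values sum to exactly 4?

5

The generating function for the choices is (1 + q + q² + q³ + q⁴ + q⁵)·(1 + q³ + q⁶ + q⁹ + q¹²)·(q + q² + q³ + q⁴ + q⁵ + q⁶); the count is [q⁴].
(1 + q + q² + q³ + q⁴ + q⁵) has coefficients 1,1,1,1,1 for degrees 0…4.
(1 + q³ + q⁶ + q⁹ + q¹²) has coefficients 1,0,0,1,0 for degrees 0…4.
Finally multiplying by (q + q² + q³ + q⁴ + q⁵ + q⁶), the product of all factors after the first has coefficients 0,1,1,1,2 for degrees 0…4.
[q⁴] = 1·2 + 1·1 + 1·1 + 1·1 + 1·0 = 5.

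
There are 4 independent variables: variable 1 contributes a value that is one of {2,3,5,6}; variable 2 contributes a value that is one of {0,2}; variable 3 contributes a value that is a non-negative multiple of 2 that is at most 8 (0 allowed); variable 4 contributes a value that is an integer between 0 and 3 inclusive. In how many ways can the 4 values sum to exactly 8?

The generating function for the choices is (y^2 + y^3 + y^5 + y^6)·(1 + y^2)·(1 + y^2 + y^4 + y^6 + y^8)·(1 + y + y^2 + y^3); the count is [y^8].
(y^2 + y^3 + y^5 + y^6) has coefficients 0,0,1,1,0,1,1 for degrees 0…6.
(1 + y^2) has coefficients 1,0,1,0,0,0,0,0,0 for degrees 0…8.
Multiplying by (1 + y^2 + y^4 + y^6 + y^8) gives running coefficients 1,0,2,0,2,0,2,0,2 for degrees 0…8.
Finally multiplying by (1 + y + y^2 + y^3), the product of all factors after the first has coefficients 1,1,3,3,4,4,4,4,4 for degrees 0…8.
[y^8] = 1·4 + 1·4 + 1·3 + 1·3 = 14.

14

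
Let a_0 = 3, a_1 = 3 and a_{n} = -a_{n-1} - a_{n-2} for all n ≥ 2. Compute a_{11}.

The ordinary generating function has denominator 1 + q + q^2.
Iterating the recurrence: a_0,…,a_{11} = 3, 3, -6, 3, 3, -6, 3, 3, -6, 3, 3, -6.

-6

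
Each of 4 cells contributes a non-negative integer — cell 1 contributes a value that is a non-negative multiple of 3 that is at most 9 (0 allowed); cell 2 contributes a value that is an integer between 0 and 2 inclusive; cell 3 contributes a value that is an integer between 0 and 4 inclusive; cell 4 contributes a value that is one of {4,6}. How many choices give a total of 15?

The generating function for the choices is (1 + t^3 + t^6 + t^9)·(1 + t + t^2)·(1 + t + t^2 + t^3 + t^4)·(t^4 + t^6); the count is [t^15].
(1 + t^3 + t^6 + t^9) has coefficients 1,0,0,1,0,0,1,0,0,1 for degrees 0…9.
(1 + t + t^2) has coefficients 1,1,1,0,0,0,0,0,0,0,0,0,0,0,0,0 for degrees 0…15.
Multiplying by (1 + t + t^2 + t^3 + t^4) gives running coefficients 1,2,3,3,3,2,1,0,0,0,0,0,0,0,0,0 for degrees 0…15.
Finally multiplying by (t^4 + t^6), the product of all factors after the first has coefficients 0,0,0,0,1,2,4,5,6,5,4,2,1,0,0,0 for degrees 0…15.
[t^15] = 1·0 + 1·1 + 1·5 + 1·4 = 10.

10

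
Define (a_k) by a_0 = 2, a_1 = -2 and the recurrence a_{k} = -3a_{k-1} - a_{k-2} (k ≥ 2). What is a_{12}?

57314

The ordinary generating function has denominator 1 + 3y + y^2.
Iterating the recurrence: a_0,…,a_{12} = 2, -2, 4, -10, 26, -68, 178, -466, 1220, -3194, 8362, -21892, 57314.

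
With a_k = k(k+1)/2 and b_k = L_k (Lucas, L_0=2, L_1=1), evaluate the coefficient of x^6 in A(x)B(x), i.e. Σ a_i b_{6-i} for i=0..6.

143

The convolution is the x^6 coefficient of A(x)B(x).
Σ = 0·18 + 1·11 + 3·7 + 6·4 + 10·3 + 15·1 + 21·2 = 143.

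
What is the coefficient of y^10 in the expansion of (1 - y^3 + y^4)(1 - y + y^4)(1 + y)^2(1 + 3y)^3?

(1 - y^3 + y^4) has coefficients 1,0,0,-1,1 for degrees 0…4.
(1 - y + y^4) has coefficients 1,-1,0,0,1,0,0,0,0,0,0 for degrees 0…10.
Multiplying by (1 + y)^2 gives running coefficients 1,1,-1,-1,1,2,1,0,0,0,0 for degrees 0…10.
Finally multiplying by (1 + 3y)^3, the product of all factors after the first has coefficients 1,10,35,44,-8,-43,19,90,81,27,0 for degrees 0…10.
[y^10] = 1·0 − 1·90 + 1·19 = -71.

-71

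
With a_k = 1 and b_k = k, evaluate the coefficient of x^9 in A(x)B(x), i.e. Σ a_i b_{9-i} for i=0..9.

The convolution is the t^9 coefficient of A(t)B(t).
Σ = 1·9 + 1·8 + 1·7 + 1·6 + 1·5 + 1·4 + 1·3 + 1·2 + 1·1 + 1·0 = 45.

45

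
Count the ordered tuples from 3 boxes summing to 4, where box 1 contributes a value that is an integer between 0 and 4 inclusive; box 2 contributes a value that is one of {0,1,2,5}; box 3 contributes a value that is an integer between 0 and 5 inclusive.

The generating function for the choices is (1 + y + y² + y³ + y⁴)·(1 + y + y² + y⁵)·(1 + y + y² + y³ + y⁴ + y⁵); the count is [y⁴].
(1 + y + y² + y³ + y⁴) has coefficients 1,1,1,1,1 for degrees 0…4.
(1 + y + y² + y⁵) has coefficients 1,1,1,0,0 for degrees 0…4.
Finally multiplying by (1 + y + y² + y³ + y⁴ + y⁵), the product of all factors after the first has coefficients 1,2,3,3,3 for degrees 0…4.
[y⁴] = 1·3 + 1·3 + 1·3 + 1·2 + 1·1 = 12.

12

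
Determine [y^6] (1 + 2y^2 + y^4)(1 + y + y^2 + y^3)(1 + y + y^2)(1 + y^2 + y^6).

17

(1 + 2y^2 + y^4) has coefficients 1,0,2,0,1 for degrees 0…4.
(1 + y + y^2 + y^3) has coefficients 1,1,1,1,0,0,0 for degrees 0…6.
Multiplying by (1 + y + y^2) gives running coefficients 1,2,3,3,2,1,0 for degrees 0…6.
Finally multiplying by (1 + y^2 + y^6), the product of all factors after the first has coefficients 1,2,4,5,5,4,3 for degrees 0…6.
[y^6] = 1·3 + 2·5 + 1·4 = 17.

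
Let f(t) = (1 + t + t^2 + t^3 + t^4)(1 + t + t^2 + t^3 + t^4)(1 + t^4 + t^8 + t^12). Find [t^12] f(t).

(1 + t + t^2 + t^3 + t^4) has coefficients 1,1,1,1,1 for degrees 0…4.
(1 + t + t^2 + t^3 + t^4) has coefficients 1,1,1,1,1,0,0,0,0,0,0,0,0 for degrees 0…12.
Finally multiplying by (1 + t^4 + t^8 + t^12), the product of all factors after the first has coefficients 1,1,1,1,2,1,1,1,2,1,1,1,2 for degrees 0…12.
[t^12] = 1·2 + 1·1 + 1·1 + 1·1 + 1·2 = 7.

7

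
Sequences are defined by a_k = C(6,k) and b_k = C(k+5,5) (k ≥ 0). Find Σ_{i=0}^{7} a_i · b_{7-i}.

The convolution is the x^7 coefficient of A(x)B(x).
Σ = 1·792 + 6·462 + 15·252 + 20·126 + 15·56 + 6·21 + 1·6 + 0·1 = 10836.

10836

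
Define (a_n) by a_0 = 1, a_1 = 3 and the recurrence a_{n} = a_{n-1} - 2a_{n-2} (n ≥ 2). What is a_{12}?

89

The ordinary generating function has denominator 1 - t + 2t^2.
Iterating the recurrence: a_0,…,a_{12} = 1, 3, 1, -5, -7, 3, 17, 11, -23, -45, 1, 91, 89.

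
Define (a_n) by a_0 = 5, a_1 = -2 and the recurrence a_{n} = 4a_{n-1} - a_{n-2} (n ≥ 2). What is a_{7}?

-9722

The ordinary generating function has denominator 1 - 4y + y^2.
Iterating the recurrence: a_0,…,a_{7} = 5, -2, -13, -50, -187, -698, -2605, -9722.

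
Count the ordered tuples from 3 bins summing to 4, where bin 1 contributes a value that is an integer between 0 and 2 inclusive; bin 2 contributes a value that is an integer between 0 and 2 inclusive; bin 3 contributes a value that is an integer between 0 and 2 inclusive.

The generating function for the choices is (1 + y + y²)·(1 + y + y²)·(1 + y + y²); the count is [y⁴].
(1 + y + y²) has coefficients 1,1,1 for degrees 0…2.
(1 + y + y²) has coefficients 1,1,1,0,0 for degrees 0…4.
Finally multiplying by (1 + y + y²), the product of all factors after the first has coefficients 1,2,3,2,1 for degrees 0…4.
[y⁴] = 1·1 + 1·2 + 1·3 = 6.

6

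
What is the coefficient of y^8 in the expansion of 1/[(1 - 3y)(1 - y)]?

9841

Partial fractions give a closed form: a_n = (3/2)·3^n + (-1/2)·1^n.
At n = 8: a_8 = 9841.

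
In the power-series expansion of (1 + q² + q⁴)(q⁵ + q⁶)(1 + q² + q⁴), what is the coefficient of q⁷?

2

(1 + q² + q⁴) has coefficients 1,0,1,0,1 for degrees 0…4.
(q⁵ + q⁶) has coefficients 0,0,0,0,0,1,1,0 for degrees 0…7.
Finally multiplying by (1 + q² + q⁴), the product of all factors after the first has coefficients 0,0,0,0,0,1,1,1 for degrees 0…7.
[q⁷] = 1·1 + 1·1 + 1·0 = 2.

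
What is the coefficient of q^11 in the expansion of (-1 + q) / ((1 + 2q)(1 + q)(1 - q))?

Partial fractions give a closed form: a_n = (-2)·(-2)^n + (1)·(-1)^n.
At n = 11: a_11 = 4095.

4095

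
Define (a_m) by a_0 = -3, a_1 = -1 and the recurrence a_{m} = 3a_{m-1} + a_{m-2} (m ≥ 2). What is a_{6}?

-687

The ordinary generating function has denominator 1 - 3t - t^2.
Iterating the recurrence: a_0,…,a_{6} = -3, -1, -6, -19, -63, -208, -687.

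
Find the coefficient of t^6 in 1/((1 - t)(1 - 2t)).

127

The denominator gives the recurrence a_n = 3a_(n−1) − 2a_(n−2) for n ≥ 2; the numerator fixes a_0 = 1, a_1 = 3.
Iterating: 1, 3, 7, 15, 31, 63, 127, so a_6 = 127.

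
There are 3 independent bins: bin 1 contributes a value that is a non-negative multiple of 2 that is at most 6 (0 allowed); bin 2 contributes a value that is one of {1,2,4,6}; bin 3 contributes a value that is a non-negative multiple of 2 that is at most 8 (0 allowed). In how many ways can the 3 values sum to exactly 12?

The generating function for the choices is (1 + y² + y⁴ + y⁶)·(y + y² + y⁴ + y⁶)·(1 + y² + y⁴ + y⁶ + y⁸); the count is [y¹²].
(1 + y² + y⁴ + y⁶) has coefficients 1,0,1,0,1,0,1 for degrees 0…6.
(y + y² + y⁴ + y⁶) has coefficients 0,1,1,0,1,0,1,0,0,0,0,0,0 for degrees 0…12.
Finally multiplying by (1 + y² + y⁴ + y⁶ + y⁸), the product of all factors after the first has coefficients 0,1,1,1,2,1,3,1,3,1,3,0,2 for degrees 0…12.
[y¹²] = 1·2 + 1·3 + 1·3 + 1·3 = 11.

11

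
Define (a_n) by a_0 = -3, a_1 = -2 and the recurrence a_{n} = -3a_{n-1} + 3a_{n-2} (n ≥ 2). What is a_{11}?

189783

The ordinary generating function has denominator 1 + 3t - 3t^2.
Iterating the recurrence: a_0,…,a_{11} = -3, -2, -3, 3, -18, 63, -243, 918, -3483, 13203, -50058, 189783.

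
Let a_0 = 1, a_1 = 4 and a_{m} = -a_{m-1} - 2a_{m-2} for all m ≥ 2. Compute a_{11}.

The ordinary generating function has denominator 1 + t + 2t^2.
Iterating the recurrence: a_0,…,a_{11} = 1, 4, -6, -2, 14, -10, -18, 38, -2, -74, 78, 70.

70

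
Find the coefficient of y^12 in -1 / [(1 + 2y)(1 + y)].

-8191

Partial fractions give a closed form: a_n = (-2)·(-2)^n + (1)·(-1)^n.
At n = 12: a_12 = -8191.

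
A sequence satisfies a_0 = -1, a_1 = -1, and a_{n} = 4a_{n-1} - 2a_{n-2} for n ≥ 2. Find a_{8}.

The ordinary generating function has denominator 1 - 4y + 2y^2.
Iterating the recurrence: a_0,…,a_{8} = -1, -1, -2, -6, -20, -68, -232, -792, -2704.

-2704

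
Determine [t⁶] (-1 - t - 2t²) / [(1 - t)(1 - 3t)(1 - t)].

The denominator gives the recurrence a_n = 5a_(n−1) − 7a_(n−2) + 3a_(n−3) for n ≥ 3; the numerator fixes a_0 = -1, a_1 = -6, a_2 = -25.
Iterating: -1, -6, -25, -86, -273, -838, -2537, so a_6 = -2537.

-2537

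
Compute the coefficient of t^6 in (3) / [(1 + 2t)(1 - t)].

129

The denominator gives the recurrence a_n = −a_(n−1) + 2a_(n−2) for n ≥ 3; the numerator fixes a_0 = 3, a_1 = -3, a_2 = 9.
Iterating: 3, -3, 9, -15, 33, -63, 129, so a_6 = 129.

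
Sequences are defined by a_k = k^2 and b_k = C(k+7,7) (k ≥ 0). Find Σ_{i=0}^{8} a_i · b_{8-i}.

Write out a_i and b_{8-i} for i = 0,…,8 and sum the products.
Σ = 0·6435 + 1·3432 + 4·1716 + 9·792 + 16·330 + 25·120 + 36·36 + 49·8 + 64·1 = 27456.

27456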